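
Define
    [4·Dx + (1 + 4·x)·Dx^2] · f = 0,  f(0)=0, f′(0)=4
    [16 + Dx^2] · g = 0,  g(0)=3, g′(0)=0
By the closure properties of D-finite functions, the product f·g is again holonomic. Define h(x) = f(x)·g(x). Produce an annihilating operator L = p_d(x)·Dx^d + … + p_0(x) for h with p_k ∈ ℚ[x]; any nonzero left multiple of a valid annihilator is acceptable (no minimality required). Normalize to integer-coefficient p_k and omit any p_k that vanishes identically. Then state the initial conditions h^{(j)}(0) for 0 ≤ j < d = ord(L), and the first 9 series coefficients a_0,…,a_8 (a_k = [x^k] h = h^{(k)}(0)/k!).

f: a_k = 0, 4, -8, 64/3, -64, 1024/5, -2048/3, 16384/7, -8192, …
g: a_k = 3, 0, -24, 0, 32, 0, -256/15, 0, 512/105, …
f·g: L₀ = L_f ⊗_s L_g, ord ≤ 2·2.
L = (-768 + 6144·x + 77824·x^2 + 262144·x^3 + 262144·x^4) + (256 + 5120·x + 24576·x^2 + 32768·x^3)·Dx + (1280·x + 10752·x^2 + 32768·x^3 + 32768·x^4)·Dx^2 + (16 + 320·x + 1536·x^2 + 2048·x^3)·Dx^3 + (3 + 56·x + 368·x^2 + 1024·x^3 + 1024·x^4)·Dx^4  (order 4).
h: a_k = 0, 12, -24, -32, 0, 1152/5, -768, 95232/35, -151552/15, …
ICs: h(0) = 0, h′(0) = 12, h′′(0) = -48, h′′′(0) = -192.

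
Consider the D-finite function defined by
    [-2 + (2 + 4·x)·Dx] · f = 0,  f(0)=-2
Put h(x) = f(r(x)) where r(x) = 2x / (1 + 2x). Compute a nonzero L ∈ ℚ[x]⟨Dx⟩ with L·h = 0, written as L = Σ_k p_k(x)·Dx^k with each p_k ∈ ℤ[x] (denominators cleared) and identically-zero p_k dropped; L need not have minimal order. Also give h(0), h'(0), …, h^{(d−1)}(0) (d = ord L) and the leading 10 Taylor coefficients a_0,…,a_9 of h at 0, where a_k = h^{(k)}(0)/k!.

f: a_k = -2, -2, 1, -1, 5/4, -7/4, 21/8, -33/8, 429/64, -715/64, …
Change of var in L_f (x↦r) gives L₀.
L = -2 + (1 + 8·x + 12·x^2)·Dx  (order 1).
h: a_k = -2, -4, 12, -40, 148, -600, 2616, -12048, 57780, -285592, …
ICs: h(0) = -2.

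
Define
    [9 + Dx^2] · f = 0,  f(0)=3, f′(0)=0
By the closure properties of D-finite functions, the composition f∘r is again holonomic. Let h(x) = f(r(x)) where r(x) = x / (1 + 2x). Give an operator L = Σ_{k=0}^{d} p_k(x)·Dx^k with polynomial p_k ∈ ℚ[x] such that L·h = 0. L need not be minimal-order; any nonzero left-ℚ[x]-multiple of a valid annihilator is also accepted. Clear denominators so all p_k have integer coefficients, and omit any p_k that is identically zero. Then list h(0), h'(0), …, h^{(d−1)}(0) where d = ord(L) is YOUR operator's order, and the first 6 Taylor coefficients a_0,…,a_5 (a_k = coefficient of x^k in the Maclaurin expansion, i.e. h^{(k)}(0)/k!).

f: a_k = 3, 0, -27/2, 0, 81/8, 0, …
Change of var in L_f (x↦r) gives L₀.
L = 9 + (4 + 24·x + 48·x^2 + 32·x^3)·Dx + (1 + 8·x + 24·x^2 + 32·x^3 + 16·x^4)·Dx^2  (order 2).
h: a_k = 3, 0, -27/2, 54, -1215/8, 351, …
ICs: h(0) = 3, h′(0) = 0.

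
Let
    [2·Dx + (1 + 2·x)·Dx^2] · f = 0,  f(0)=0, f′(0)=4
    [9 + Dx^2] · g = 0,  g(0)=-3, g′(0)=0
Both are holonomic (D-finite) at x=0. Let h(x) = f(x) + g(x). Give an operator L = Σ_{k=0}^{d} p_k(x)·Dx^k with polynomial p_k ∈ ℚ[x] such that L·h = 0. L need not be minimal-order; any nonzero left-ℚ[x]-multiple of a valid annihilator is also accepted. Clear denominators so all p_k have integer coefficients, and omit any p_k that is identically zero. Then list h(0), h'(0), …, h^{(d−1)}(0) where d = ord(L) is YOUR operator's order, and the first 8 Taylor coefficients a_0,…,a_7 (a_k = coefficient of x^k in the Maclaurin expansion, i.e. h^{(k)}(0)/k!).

L = (594 + 648·x + 648·x^2)·Dx + (153 + 630·x + 972·x^2 + 648·x^3)·Dx^2 + (66 + 72·x + 72·x^2)·Dx^3 + (17 + 70·x + 108·x^2 + 72·x^3)·Dx^4  (order 4).
h: a_k = -3, 4, 19/2, 16/3, -145/8, 64/5, -4391/240, 256/7, …
ICs: h(0) = -3, h′(0) = 4, h′′(0) = 19, h′′′(0) = 32.

f: a_k = 0, 4, -4, 16/3, -8, 64/5, -64/3, 256/7, …
g: a_k = -3, 0, 27/2, 0, -81/8, 0, 243/80, 0, …
h₀=f+g: left-lcm gives L₀, ord ≤ 4.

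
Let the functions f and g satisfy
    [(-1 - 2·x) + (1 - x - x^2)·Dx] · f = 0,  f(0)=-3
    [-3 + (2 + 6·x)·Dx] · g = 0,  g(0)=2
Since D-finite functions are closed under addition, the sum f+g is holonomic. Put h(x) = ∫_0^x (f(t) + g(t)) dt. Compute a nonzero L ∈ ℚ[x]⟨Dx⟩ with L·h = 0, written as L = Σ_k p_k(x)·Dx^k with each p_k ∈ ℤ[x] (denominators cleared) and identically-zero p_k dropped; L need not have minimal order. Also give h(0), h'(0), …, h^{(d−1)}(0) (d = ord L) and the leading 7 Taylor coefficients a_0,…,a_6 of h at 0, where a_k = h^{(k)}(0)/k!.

f: a_k = -3, -3, -6, -9, -15, -24, -39, …
g: a_k = 2, 3, -9/4, 27/8, -405/64, 1701/128, -15309/512, …
Weyl lclm of L_f,L_g ⇒ L₀ (ord ≤ 2).
h=∫₀ˣh₀: take L = L₀·Dx.
L = (-33 - 117·x - 117·x^2 - 90·x^3)·Dx + (25 + 102·x + 303·x^2 + 378·x^3 + 225·x^4)·Dx^2 + (2 - 22·x - 90·x^2 + 38·x^3 + 198·x^4 + 90·x^5)·Dx^3  (order 3).
h: a_k = 0, -1, 0, -11/4, -45/32, -273/64, -457/256, …
ICs: h(0) = 0, h′(0) = -1, h′′(0) = 0.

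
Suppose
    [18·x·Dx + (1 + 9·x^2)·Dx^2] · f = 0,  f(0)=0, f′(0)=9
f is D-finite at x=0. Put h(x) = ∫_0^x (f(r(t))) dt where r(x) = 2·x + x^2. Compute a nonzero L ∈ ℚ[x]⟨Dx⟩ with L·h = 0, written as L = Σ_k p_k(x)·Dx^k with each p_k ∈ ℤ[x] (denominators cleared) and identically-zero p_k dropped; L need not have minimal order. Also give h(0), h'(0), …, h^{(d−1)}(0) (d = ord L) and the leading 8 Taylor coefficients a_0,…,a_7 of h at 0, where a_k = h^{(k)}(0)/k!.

f: a_k = 0, 9, 0, -27, 0, 729/5, 0, -6561/7, …
Substitute x→r, Dx→(1/r')Dx; clear ⇒ L₀.
∫: right-multiply L₀ by Dx.
L = (-1 + 72·x + 144·x^2 + 108·x^3 + 27·x^4)·Dx^2 + (1 + x + 36·x^2 + 72·x^3 + 45·x^4 + 9·x^5)·Dx^3  (order 3).
h: a_k = 0, 0, 9, 3, -54, -324/5, 3753/5, 11637/7, …
ICs: h(0) = 0, h′(0) = 0, h′′(0) = 18.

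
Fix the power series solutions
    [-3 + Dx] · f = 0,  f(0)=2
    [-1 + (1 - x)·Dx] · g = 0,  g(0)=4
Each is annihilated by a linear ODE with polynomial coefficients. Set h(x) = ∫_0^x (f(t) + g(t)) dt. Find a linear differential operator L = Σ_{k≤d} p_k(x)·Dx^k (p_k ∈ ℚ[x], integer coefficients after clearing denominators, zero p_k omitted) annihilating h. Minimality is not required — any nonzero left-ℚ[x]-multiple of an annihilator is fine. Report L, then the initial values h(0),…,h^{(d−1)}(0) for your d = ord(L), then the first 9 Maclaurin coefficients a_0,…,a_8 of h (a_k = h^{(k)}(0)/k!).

f: a_k = 2, 6, 9, 9, 27/4, 81/20, 81/40, 243/280, 729/2240, …
g: a_k = 4, 4, 4, 4, 4, 4, 4, 4, 4, …
f+g: L₀ = lclm(L_f,L_g), ord ≤ 1+1.
Integrate: L := L₀·Dx.
L = (-3 + 9·x)·Dx + (7 - 18·x + 9·x^2)·Dx^2 + (-2 + 5·x - 3·x^2)·Dx^3  (order 3).
h: a_k = 0, 6, 5, 13/3, 13/4, 43/20, 161/120, 241/280, 1363/2240, …
ICs: h(0) = 0, h′(0) = 6, h′′(0) = 10.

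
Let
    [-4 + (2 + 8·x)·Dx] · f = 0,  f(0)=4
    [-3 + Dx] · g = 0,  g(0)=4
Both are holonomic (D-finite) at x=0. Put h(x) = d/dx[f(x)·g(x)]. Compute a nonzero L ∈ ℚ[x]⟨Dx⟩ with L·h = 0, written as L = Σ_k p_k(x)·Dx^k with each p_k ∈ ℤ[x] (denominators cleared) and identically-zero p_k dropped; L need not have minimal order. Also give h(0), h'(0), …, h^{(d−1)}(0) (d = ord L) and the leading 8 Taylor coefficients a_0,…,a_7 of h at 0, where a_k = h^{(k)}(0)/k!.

L = (17 + 120·x + 144·x^2) + (-5 - 32·x - 48·x^2)·Dx  (order 1).
h: a_k = 80, 272, 552, 344, 1262, -2754, 58749/5, -1544007/35, …
ICs: h(0) = 80.

f: a_k = 4, 8, -8, 16, -40, 112, -336, 1056, …
g: a_k = 4, 12, 18, 18, 27/2, 81/10, 81/20, 243/140, …
f·g: L₀ = L_f ⊗_s L_g, ord ≤ 1·1.
h₀' ⇒ L via d/dx closure of L₀.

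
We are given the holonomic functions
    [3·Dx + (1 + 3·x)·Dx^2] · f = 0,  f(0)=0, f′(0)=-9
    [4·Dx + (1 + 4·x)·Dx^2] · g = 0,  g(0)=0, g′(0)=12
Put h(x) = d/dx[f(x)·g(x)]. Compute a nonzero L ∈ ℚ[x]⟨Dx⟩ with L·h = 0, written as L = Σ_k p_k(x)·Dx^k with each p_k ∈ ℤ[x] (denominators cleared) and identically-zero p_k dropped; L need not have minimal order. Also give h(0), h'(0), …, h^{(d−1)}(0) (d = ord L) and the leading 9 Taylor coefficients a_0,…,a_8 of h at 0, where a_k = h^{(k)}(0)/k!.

L = (600 + 4032·x + 6912·x^2) + (854 + 8808·x + 30240·x^2 + 34560·x^3)·Dx + (172 + 2380·x + 12312·x^2 + 28224·x^3 + 24192·x^4)·Dx^2 + (7 + 122·x + 847·x^2 + 2928·x^3 + 5040·x^4 + 3456·x^5)·Dx^3  (order 3).
h: a_k = 0, -216, 1134, -4896, 19845, -391716/5, 1528506/5, -8311680/7, 46074501/10, …
ICs: h(0) = 0, h′(0) = -216, h′′(0) = 2268.

f: a_k = 0, -9, 27/2, -27, 243/4, -729/5, 729/2, -6561/7, 19683/8, …
g: a_k = 0, 12, -24, 64, -192, 3072/5, -2048, 49152/7, -24576, …
Sym-product of L_f,L_g gives L₀ (≤ ord 4).
Derive L from L₀ (diff closure).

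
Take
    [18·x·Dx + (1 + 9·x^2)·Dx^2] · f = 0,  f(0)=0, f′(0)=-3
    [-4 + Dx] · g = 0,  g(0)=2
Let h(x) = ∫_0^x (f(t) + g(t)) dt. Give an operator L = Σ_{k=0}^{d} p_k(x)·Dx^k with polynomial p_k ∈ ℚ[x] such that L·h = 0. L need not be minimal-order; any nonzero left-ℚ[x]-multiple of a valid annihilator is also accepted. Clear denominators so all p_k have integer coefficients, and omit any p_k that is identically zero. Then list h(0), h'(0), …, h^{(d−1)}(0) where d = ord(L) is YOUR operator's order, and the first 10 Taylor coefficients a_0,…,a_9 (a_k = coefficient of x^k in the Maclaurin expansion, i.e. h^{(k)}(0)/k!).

f: a_k = 0, -3, 0, 9, 0, -243/5, 0, 2187/7, 0, -2187, …
g: a_k = 2, 8, 16, 64/3, 64/3, 256/15, 512/45, 2048/315, 1024/315, 4096/2835, …
L₀ := lclm(L_f,L_g); ord L₀ ≤ 2+1.
∫: right-multiply L₀ by Dx.
L = (36 - 144·x - 972·x^2 - 1296·x^3)·Dx^2 + (-17 + 99·x^2 - 648·x^4)·Dx^3 + (2 + 9·x + 36·x^2 + 81·x^3 + 162·x^4)·Dx^4  (order 4).
h: a_k = 0, 2, 5/2, 16/3, 91/12, 64/15, -473/90, 512/315, 100463/2520, 1024/2835, …
ICs: h(0) = 0, h′(0) = 2, h′′(0) = 5, h′′′(0) = 32.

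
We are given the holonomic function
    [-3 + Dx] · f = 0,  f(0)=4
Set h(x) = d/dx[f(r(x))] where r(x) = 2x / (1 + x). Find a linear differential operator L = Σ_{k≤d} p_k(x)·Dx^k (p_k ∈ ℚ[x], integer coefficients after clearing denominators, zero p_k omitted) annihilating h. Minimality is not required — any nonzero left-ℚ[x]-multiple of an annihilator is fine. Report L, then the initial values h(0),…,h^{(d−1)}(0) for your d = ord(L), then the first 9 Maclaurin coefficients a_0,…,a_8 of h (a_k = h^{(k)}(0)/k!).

L = (4 - 2·x) + (-1 - 2·x - x^2)·Dx  (order 1).
h: a_k = 24, 96, 72, -96, -24, 576/5, -456/5, -384/35, 3672/35, …
ICs: h(0) = 24.

f: a_k = 4, 12, 18, 18, 27/2, 81/10, 81/20, 243/140, 729/1120, …
Change of var in L_f (x↦r) gives L₀.
Differentiate: ansatz ord ≤ ord L₀ ⇒ L.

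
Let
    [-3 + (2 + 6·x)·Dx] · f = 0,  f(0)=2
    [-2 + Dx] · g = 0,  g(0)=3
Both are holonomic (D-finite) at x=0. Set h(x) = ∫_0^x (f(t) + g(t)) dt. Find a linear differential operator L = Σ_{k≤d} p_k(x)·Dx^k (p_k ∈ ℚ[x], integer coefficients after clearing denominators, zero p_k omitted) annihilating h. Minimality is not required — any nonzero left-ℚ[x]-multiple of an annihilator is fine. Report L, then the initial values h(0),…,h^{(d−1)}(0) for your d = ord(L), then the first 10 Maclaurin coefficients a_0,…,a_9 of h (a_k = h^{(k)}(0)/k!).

L = (42 + 72·x)·Dx + (-25 - 96·x - 144·x^2)·Dx^2 + (2 + 30·x + 72·x^2)·Dx^3  (order 3).
h: a_k = 0, 5, 9/2, 5/4, 59/32, -277/320, 9017/3840, -227587/53760, 7586147/860160, -295507477/15482880, …
ICs: h(0) = 0, h′(0) = 5, h′′(0) = 9.

f: a_k = 2, 3, -9/4, 27/8, -405/64, 1701/128, -15309/512, 72171/1024, -2814669/16384, 14073345/32768, …
g: a_k = 3, 6, 6, 4, 2, 4/5, 4/15, 8/105, 2/105, 4/945, …
f+g: L₀ = lclm(L_f,L_g), ord ≤ 1+1.
h=∫h₀ ⇒ L = L₀·Dx.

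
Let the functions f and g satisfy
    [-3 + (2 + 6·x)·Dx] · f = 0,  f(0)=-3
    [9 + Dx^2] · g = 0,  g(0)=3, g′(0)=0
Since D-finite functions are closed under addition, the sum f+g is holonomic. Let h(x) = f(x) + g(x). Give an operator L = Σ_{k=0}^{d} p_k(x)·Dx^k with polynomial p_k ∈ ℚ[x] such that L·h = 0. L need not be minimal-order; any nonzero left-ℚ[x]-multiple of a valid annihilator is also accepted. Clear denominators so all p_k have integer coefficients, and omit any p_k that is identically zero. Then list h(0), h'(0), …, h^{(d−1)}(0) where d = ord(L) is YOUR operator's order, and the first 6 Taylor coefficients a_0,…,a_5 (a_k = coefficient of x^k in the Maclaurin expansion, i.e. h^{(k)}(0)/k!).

f: a_k = -3, -9/2, 27/8, -81/16, 1215/128, -5103/256, …
g: a_k = 3, 0, -27/2, 0, 81/8, 0, …
Weyl lclm of L_f,L_g ⇒ L₀ (ord ≤ 3).
L = (-63 - 216·x - 324·x^2) + (18 + 198·x + 648·x^2 + 648·x^3)·Dx + (-7 - 24·x - 36·x^2)·Dx^2 + (2 + 22·x + 72·x^2 + 72·x^3)·Dx^3  (order 3).
h: a_k = 0, -9/2, -81/8, -81/16, 2511/128, -5103/256, …
ICs: h(0) = 0, h′(0) = -9/2, h′′(0) = -81/4.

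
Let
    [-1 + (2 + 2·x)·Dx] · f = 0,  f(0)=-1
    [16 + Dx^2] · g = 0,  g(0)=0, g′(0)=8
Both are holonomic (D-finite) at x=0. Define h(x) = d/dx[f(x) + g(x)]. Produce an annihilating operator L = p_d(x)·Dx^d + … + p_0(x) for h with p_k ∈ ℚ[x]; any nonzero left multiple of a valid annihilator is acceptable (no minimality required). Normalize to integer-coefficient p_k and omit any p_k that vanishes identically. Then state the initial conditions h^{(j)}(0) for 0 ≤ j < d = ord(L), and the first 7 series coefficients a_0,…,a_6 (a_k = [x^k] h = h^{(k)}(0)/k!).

L = (-1264 - 2048·x - 1024·x^2) + (-2144 - 6240·x - 6144·x^2 - 2048·x^3)·Dx + (-79 - 128·x - 64·x^2)·Dx^2 + (-134 - 390·x - 384·x^2 - 128·x^3)·Dx^3  (order 3).
h: a_k = 15/2, 1/4, -1027/16, 5/32, 65431/768, 63/512, -4204699/92160, …
ICs: h(0) = 15/2, h′(0) = 1/4, h′′(0) = -1027/8.

f: a_k = -1, -1/2, 1/8, -1/16, 5/128, -7/256, 21/1024, …
g: a_k = 0, 8, 0, -64/3, 0, 256/15, 0, …
L₀ := lclm(L_f,L_g); ord L₀ ≤ 1+2.
Derive L from L₀ (diff closure).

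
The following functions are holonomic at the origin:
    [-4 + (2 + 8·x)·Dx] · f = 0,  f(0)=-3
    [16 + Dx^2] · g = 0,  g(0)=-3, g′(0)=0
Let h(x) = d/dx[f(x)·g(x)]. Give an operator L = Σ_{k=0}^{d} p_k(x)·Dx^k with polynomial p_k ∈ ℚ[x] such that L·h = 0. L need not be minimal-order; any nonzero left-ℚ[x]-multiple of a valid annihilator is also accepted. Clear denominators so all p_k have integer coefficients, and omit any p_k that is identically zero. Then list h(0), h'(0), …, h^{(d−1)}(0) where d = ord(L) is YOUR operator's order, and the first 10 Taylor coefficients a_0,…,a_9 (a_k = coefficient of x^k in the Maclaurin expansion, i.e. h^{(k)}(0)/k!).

L = (212 + 2304·x + 8704·x^2 + 16384·x^3 + 16384·x^4) + (-4 - 144·x - 768·x^2 - 1024·x^3)·Dx + (7 + 88·x + 432·x^2 + 1024·x^3 + 1024·x^4)·Dx^2  (order 2).
h: a_k = 18, -180, -324, 600, 780, -8376/5, 22456/5, -704752/35, 2912004/35, -14995736/45, …
ICs: h(0) = 18, h′(0) = -180.

f: a_k = -3, -6, 6, -12, 30, -84, 252, -792, 2574, -8580, …
g: a_k = -3, 0, 24, 0, -32, 0, 256/15, 0, -512/105, 0, …
Sym-product of L_f,L_g gives L₀ (≤ ord 2).
h=h₀': d/dx-closure on L₀ ⇒ L.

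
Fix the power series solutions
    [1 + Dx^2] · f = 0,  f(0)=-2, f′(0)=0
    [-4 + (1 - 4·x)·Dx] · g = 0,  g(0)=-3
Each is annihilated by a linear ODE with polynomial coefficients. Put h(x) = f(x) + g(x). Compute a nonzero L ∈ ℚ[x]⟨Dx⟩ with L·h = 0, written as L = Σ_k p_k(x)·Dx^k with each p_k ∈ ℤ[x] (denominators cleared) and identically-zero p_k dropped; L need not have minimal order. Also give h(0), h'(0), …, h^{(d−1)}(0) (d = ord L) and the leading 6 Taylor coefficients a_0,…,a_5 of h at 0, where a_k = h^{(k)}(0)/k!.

L = (-388 + 32·x - 64·x^2) + (33 - 140·x + 48·x^2 - 64·x^3)·Dx + (-388 + 32·x - 64·x^2)·Dx^2 + (33 - 140·x + 48·x^2 - 64·x^3)·Dx^3  (order 3).
h: a_k = -5, -12, -47, -192, -9217/12, -3072, …
ICs: h(0) = -5, h′(0) = -12, h′′(0) = -94.

f: a_k = -2, 0, 1, 0, -1/12, 0, …
g: a_k = -3, -12, -48, -192, -768, -3072, …
Sum ⇒ L₀ = lclm(L_f,L_g) in ℚ(x)⟨Dx⟩.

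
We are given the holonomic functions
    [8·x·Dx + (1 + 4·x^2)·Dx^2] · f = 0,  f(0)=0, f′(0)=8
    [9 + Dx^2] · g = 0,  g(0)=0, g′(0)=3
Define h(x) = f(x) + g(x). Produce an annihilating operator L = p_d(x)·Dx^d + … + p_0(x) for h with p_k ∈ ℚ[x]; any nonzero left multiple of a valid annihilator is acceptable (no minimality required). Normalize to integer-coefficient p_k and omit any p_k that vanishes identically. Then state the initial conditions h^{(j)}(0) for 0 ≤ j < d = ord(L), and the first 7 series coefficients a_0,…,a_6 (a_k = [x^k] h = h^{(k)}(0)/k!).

f: a_k = 0, 8, 0, -32/3, 0, 128/5, 0, …
g: a_k = 0, 3, 0, -9/2, 0, 81/40, 0, …
L₀ := lclm(L_f,L_g); ord L₀ ≤ 2+2.
L = (-2808·x + 19008·x^3 + 10368·x^5)·Dx + (9 + 1548·x^2 + 7344·x^4 + 5184·x^6)·Dx^2 + (-312·x + 2112·x^3 + 1152·x^5)·Dx^3 + (1 + 172·x^2 + 816·x^4 + 576·x^6)·Dx^4  (order 4).
h: a_k = 0, 11, 0, -91/6, 0, 221/8, 0, …
ICs: h(0) = 0, h′(0) = 11, h′′(0) = 0, h′′′(0) = -91.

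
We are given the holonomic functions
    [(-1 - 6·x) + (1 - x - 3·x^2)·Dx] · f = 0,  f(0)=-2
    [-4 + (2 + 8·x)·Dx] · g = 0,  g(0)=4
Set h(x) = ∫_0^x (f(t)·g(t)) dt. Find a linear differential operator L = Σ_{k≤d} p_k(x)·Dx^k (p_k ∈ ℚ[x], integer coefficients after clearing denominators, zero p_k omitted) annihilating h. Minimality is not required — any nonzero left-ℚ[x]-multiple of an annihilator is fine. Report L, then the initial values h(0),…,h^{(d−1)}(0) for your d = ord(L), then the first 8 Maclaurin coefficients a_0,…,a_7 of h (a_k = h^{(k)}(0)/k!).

L = (3 + 8·x + 18·x^2)·Dx + (-1 - 3·x + 7·x^2 + 12·x^3)·Dx^2  (order 2).
h: a_k = 0, -8, -12, -32/3, -34, -152/5, -392/3, -568/7, …
ICs: h(0) = 0, h′(0) = -8.

f: a_k = -2, -2, -8, -14, -38, -80, -194, -434, …
g: a_k = 4, 8, -8, 16, -40, 112, -336, 1056, …
f·g: L₀ = L_f ⊗_s L_g, ord ≤ 1·1.
∫: right-multiply L₀ by Dx.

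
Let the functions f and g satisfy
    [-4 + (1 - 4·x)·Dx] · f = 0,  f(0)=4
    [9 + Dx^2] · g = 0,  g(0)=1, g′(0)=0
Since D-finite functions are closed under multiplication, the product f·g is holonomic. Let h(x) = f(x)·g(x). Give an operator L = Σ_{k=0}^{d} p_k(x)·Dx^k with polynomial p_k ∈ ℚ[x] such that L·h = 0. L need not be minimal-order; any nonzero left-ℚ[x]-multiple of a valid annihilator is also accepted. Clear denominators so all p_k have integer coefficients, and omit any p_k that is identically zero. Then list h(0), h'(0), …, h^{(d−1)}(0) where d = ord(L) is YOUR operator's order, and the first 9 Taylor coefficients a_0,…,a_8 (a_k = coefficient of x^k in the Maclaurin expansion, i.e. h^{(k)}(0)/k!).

f: a_k = 4, 16, 64, 256, 1024, 4096, 16384, 65536, 262144, …
g: a_k = 1, 0, -9/2, 0, 27/8, 0, -81/80, 0, 729/4480, …
h₀=f·g: eliminate ⇒ L₀, order ≤ 1·2.
L = (-9 + 36·x) + 8·Dx + (-1 + 4·x)·Dx^2  (order 2).
h: a_k = 4, 16, 46, 184, 1499/2, 2998, 239759/20, 239759/5, 214824793/1120, …
ICs: h(0) = 4, h′(0) = 16.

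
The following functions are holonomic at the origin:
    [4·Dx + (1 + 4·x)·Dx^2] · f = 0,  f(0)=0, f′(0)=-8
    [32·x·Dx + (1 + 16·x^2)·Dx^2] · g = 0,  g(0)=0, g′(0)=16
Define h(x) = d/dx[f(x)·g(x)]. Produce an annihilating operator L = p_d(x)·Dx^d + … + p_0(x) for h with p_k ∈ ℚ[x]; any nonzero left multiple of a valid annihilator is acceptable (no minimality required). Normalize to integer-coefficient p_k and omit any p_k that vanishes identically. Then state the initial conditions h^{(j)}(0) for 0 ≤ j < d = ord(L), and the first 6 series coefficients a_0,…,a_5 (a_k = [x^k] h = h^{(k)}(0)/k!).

f: a_k = 0, -8, 16, -128/3, 128, -2048/5, …
g: a_k = 0, 16, 0, -256/3, 0, 4096/5, …
h₀=f·g: eliminate ⇒ L₀, order ≤ 2·2.
Differentiate: ansatz ord ≤ ord L₀ ⇒ L.
L = (1536 + 11264·x + 81920·x^2 + 638976·x^3 + 1966080·x^4 + 3407872·x^5 + 4194304·x^7) + (288 + 7936·x + 78848·x^2 + 495616·x^3 + 2228224·x^4 + 6094848·x^5 + 9175040·x^6 + 3145728·x^7 + 14680064·x^8)·Dx + (48 + 1024·x + 12288·x^2 + 79872·x^3 + 368640·x^4 + 1277952·x^5 + 3145728·x^6 + 4718592·x^7 + 3145728·x^8 + 8388608·x^9)·Dx^2 + (5 + 72·x + 592·x^2 + 3584·x^3 + 16896·x^4 + 61440·x^5 + 172032·x^6 + 393216·x^7 + 589824·x^8 + 524288·x^9 + 1048576·x^10)·Dx^3  (order 3).
h: a_k = 0, -256, 768, 0, 10240/3, -851968/15, …
ICs: h(0) = 0, h′(0) = -256, h′′(0) = 1536.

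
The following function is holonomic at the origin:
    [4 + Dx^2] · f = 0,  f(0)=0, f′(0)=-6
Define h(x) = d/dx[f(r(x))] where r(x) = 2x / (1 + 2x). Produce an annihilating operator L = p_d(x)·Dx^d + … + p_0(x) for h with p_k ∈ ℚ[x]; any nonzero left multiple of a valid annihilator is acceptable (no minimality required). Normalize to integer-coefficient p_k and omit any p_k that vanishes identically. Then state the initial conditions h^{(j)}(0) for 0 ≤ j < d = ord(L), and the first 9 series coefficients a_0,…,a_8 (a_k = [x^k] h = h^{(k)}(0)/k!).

f: a_k = 0, -6, 0, 4, 0, -4/5, 0, 8/105, 0, …
Change of var in L_f (x↦r) gives L₀.
h=h₀': d/dx-closure on L₀ ⇒ L.
L = (40 + 96·x + 96·x^2) + (12 + 72·x + 144·x^2 + 96·x^3)·Dx + (1 + 8·x + 24·x^2 + 32·x^3 + 16·x^4)·Dx^2  (order 2).
h: a_k = -12, 48, -48, -384, 2752, -11520, 565504/15, -1552384/15, 25222144/105, …
ICs: h(0) = -12, h′(0) = 48.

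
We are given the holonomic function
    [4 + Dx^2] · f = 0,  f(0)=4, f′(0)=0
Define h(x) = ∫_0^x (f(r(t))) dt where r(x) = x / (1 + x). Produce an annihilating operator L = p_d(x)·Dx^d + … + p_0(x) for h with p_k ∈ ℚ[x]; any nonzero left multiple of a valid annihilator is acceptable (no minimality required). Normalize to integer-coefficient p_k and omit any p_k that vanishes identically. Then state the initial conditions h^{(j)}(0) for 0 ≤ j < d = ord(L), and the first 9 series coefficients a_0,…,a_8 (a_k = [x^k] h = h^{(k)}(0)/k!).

L = 4·Dx + (2 + 6·x + 6·x^2 + 2·x^3)·Dx^2 + (1 + 4·x + 6·x^2 + 4·x^3 + x^4)·Dx^3  (order 3).
h: a_k = 0, 4, 0, -8/3, 4, -64/15, 32/9, -88/45, -2/5, …
ICs: h(0) = 0, h′(0) = 4, h′′(0) = 0.

f: a_k = 4, 0, -8, 0, 8/3, 0, -16/45, 0, 8/315, …
L₀ from L_f via x↦r, Dx↦r'^{-1}Dx.
h=∫h₀ ⇒ L = L₀·Dx.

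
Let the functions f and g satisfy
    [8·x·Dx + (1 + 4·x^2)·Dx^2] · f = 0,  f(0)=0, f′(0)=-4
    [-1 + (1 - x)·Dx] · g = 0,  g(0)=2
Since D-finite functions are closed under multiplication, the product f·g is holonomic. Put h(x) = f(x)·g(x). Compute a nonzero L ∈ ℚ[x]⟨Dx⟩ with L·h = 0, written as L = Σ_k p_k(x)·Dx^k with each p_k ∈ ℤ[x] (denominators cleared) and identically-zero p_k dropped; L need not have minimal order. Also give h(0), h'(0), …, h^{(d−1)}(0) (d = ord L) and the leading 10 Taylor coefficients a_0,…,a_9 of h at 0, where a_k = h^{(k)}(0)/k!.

f: a_k = 0, -4, 0, 16/3, 0, -64/5, 0, 256/7, 0, -1024/9, …
g: a_k = 2, 2, 2, 2, 2, 2, 2, 2, 2, 2, …
Product ⇒ symmetric product L₀, ord ≤ 2.
L = 8·x + (2 - 8·x + 16·x^2)·Dx + (-1 + x - 4·x^2 + 4·x^3)·Dx^2  (order 2).
h: a_k = 0, -8, -8, 8/3, 8/3, -344/15, -344/15, 5272/105, 5272/105, -55864/315, …
ICs: h(0) = 0, h′(0) = -8.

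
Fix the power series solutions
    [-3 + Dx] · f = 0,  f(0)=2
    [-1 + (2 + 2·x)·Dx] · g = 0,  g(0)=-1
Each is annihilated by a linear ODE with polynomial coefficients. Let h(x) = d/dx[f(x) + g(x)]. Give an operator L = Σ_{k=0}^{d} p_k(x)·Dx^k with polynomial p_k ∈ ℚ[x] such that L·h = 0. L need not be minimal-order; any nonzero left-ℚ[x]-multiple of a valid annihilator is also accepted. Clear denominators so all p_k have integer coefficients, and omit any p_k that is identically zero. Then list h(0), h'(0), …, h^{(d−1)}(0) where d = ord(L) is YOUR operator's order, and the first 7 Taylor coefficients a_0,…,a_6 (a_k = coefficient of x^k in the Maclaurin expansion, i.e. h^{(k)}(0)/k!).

f: a_k = 2, 6, 9, 9, 27/4, 81/20, 81/40, …
g: a_k = -1, -1/2, 1/8, -1/16, 5/128, -7/256, 21/1024, …
Weyl lclm of L_f,L_g ⇒ L₀ (ord ≤ 2).
h=h₀': d/dx-closure on L₀ ⇒ L.
L = (-27 - 18·x) + (-33 - 72·x - 36·x^2)·Dx + (14 + 26·x + 12·x^2)·Dx^2  (order 2).
h: a_k = 11/2, 73/4, 429/16, 869/32, 5149/256, 31419/2560, 61053/10240, …
ICs: h(0) = 11/2, h′(0) = 73/4.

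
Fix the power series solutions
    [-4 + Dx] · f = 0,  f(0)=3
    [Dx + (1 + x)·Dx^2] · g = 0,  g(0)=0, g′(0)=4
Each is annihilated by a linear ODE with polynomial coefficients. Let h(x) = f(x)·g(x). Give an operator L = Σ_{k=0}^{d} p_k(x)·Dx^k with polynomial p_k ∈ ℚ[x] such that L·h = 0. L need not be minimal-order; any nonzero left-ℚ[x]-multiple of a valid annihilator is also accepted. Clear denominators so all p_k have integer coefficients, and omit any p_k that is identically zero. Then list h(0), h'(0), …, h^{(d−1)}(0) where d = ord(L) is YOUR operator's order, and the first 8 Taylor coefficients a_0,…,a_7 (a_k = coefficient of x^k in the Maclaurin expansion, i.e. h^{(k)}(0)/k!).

f: a_k = 3, 12, 24, 32, 32, 128/5, 256/15, 1024/105, …
g: a_k = 0, 4, -2, 4/3, -1, 4/5, -2/3, 4/7, …
Sym-product of L_f,L_g gives L₀ (≤ ord 2).
L = (12 + 16·x) + (-7 - 8·x)·Dx + (1 + x)·Dx^2  (order 2).
h: a_k = 0, 12, 42, 76, 93, 432/5, 194/3, 4268/105, …
ICs: h(0) = 0, h′(0) = 12.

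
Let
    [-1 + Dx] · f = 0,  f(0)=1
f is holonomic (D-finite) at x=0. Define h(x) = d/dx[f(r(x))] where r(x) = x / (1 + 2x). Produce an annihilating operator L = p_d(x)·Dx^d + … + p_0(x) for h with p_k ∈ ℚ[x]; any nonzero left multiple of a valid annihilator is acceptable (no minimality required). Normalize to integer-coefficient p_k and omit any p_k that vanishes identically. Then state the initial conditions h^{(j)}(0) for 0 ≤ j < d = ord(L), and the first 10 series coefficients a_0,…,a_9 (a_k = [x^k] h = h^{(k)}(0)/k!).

f: a_k = 1, 1, 1/2, 1/6, 1/24, 1/120, 1/720, 1/5040, 1/40320, 1/362880, …
h₀=f(r): pull back L_f along r ⇒ L₀.
Derive L from L₀ (diff closure).
L = (-3 - 8·x) + (-1 - 4·x - 4·x^2)·Dx  (order 1).
h: a_k = 1, -3, 13/2, -71/6, 147/8, -2699/120, 9157/720, 68731/1680, -8443151/40320, 236126701/362880, …
ICs: h(0) = 1.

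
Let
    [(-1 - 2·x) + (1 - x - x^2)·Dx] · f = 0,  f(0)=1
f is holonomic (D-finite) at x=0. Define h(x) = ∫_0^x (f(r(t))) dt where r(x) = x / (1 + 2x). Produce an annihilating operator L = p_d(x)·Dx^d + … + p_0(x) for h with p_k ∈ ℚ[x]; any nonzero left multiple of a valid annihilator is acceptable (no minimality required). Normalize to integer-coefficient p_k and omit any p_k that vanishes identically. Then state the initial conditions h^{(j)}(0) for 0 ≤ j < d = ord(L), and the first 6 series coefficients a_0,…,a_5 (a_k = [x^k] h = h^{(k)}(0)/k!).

f: a_k = 1, 1, 2, 3, 5, 8, …
f∘r: x↦r, Dx↦Dx/r' in L_f ⇒ L₀.
h=∫₀ˣh₀: take L = L₀·Dx.
L = (-1 - 4·x)·Dx + (1 + 5·x + 7·x^2 + 2·x^3)·Dx^2  (order 2).
h: a_k = 0, 1, 1/2, 0, -1/4, 3/5, …
ICs: h(0) = 0, h′(0) = 1.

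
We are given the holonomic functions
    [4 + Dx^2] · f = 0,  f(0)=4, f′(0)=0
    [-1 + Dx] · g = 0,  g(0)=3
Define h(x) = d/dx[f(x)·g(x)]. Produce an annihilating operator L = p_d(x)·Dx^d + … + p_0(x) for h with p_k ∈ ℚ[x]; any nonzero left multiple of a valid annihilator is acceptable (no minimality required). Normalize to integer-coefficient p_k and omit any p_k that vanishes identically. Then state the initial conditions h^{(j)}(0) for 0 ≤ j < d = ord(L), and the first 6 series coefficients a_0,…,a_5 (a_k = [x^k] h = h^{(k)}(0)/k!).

L = 5 - 2·Dx + Dx^2  (order 2).
h: a_k = 12, -36, -66, -14, 41/2, 117/10, …
ICs: h(0) = 12, h′(0) = -36.

f: a_k = 4, 0, -8, 0, 8/3, 0, …
g: a_k = 3, 3, 3/2, 1/2, 1/8, 1/40, …
f·g: L₀ = L_f ⊗_s L_g, ord ≤ 2·1.
Differentiate: ansatz ord ≤ ord L₀ ⇒ L.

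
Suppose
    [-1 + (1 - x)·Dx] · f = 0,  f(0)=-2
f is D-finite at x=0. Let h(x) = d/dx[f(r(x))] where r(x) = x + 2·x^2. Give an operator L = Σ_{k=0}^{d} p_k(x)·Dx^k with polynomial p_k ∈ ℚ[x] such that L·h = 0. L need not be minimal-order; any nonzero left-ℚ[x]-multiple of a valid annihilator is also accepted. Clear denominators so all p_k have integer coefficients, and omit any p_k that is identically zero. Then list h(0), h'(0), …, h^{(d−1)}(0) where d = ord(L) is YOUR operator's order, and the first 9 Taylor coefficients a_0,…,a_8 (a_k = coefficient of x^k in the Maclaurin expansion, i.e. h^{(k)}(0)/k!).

L = (6 + 12·x + 24·x^2) + (-1 - 3·x + 6·x^2 + 8·x^3)·Dx  (order 1).
h: a_k = -2, -12, -30, -88, -210, -516, -1190, -2736, -6138, …
ICs: h(0) = -2.

f: a_k = -2, -2, -2, -2, -2, -2, -2, -2, -2, …
h₀=f(r): pull back L_f along r ⇒ L₀.
h₀' ⇒ L via d/dx closure of L₀.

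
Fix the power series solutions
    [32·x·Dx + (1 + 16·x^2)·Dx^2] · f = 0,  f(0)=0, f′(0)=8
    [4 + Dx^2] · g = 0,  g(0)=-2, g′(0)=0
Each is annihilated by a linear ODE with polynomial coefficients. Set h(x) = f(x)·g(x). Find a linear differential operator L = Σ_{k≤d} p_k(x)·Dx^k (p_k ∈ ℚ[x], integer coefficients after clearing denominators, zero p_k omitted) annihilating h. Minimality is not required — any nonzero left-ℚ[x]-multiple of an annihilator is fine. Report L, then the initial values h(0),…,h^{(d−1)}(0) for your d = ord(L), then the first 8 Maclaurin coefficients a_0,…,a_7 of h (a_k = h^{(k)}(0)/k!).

L = (1360 + 60416·x^2 + 106496·x^4 + 262144·x^6 + 1048576·x^8) + (2304·x + 45056·x^3 + 196608·x^5 + 1048576·x^7)·Dx + (360 + 15872·x^2 + 36864·x^4 + 131072·x^6 + 524288·x^8)·Dx^2 + (576·x + 11264·x^3 + 49152·x^5 + 262144·x^7)·Dx^3 + (5 + 192·x^2 + 2560·x^4 + 16384·x^6 + 65536·x^8)·Dx^4  (order 4).
h: a_k = 0, -16, 0, 352/3, 0, -15008/15, 0, 3483584/315, …
ICs: h(0) = 0, h′(0) = -16, h′′(0) = 0, h′′′(0) = 704.

f: a_k = 0, 8, 0, -128/3, 0, 2048/5, 0, -32768/7, …
g: a_k = -2, 0, 4, 0, -4/3, 0, 8/45, 0, …
f·g: L₀ = L_f ⊗_s L_g, ord ≤ 2·2.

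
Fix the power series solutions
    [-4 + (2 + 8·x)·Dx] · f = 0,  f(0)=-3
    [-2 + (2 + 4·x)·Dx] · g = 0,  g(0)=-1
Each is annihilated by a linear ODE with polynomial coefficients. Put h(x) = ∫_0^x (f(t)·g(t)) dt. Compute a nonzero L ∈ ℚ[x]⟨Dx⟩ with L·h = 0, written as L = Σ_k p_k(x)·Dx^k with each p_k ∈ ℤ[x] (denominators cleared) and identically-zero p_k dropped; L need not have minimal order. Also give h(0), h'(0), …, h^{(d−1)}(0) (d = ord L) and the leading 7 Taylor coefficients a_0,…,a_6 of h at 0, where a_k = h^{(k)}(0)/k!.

L = (-3 - 8·x)·Dx + (1 + 6·x + 8·x^2)·Dx^2  (order 2).
h: a_k = 0, 3, 9/2, -1/2, 9/8, -111/40, 117/16, …
ICs: h(0) = 0, h′(0) = 3.

f: a_k = -3, -6, 6, -12, 30, -84, 252, …
g: a_k = -1, -1, 1/2, -1/2, 5/8, -7/8, 21/16, …
h₀=f·g: eliminate ⇒ L₀, order ≤ 1·1.
h=∫h₀ ⇒ L = L₀·Dx.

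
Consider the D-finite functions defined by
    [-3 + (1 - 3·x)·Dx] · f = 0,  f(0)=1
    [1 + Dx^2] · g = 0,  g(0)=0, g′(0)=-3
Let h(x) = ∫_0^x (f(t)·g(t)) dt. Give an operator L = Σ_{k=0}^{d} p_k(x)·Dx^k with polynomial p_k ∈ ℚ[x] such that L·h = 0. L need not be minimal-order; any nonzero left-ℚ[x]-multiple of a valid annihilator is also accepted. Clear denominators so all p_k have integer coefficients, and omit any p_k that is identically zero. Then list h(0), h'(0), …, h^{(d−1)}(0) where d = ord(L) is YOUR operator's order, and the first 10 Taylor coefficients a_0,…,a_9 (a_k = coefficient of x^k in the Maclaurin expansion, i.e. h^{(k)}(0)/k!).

L = (-1 + 3·x)·Dx + 6·Dx^2 + (-1 + 3·x)·Dx^3  (order 3).
h: a_k = 0, 0, -3/2, -3, -53/8, -159/10, -9541/240, -4089/40, -3606497/13440, -3606497/5040, …
ICs: h(0) = 0, h′(0) = 0, h′′(0) = -3.

f: a_k = 1, 3, 9, 27, 81, 243, 729, 2187, 6561, 19683, …
g: a_k = 0, -3, 0, 1/2, 0, -1/40, 0, 1/1680, 0, -1/120960, …
h₀=f·g: eliminate ⇒ L₀, order ≤ 1·2.
∫: right-multiply L₀ by Dx.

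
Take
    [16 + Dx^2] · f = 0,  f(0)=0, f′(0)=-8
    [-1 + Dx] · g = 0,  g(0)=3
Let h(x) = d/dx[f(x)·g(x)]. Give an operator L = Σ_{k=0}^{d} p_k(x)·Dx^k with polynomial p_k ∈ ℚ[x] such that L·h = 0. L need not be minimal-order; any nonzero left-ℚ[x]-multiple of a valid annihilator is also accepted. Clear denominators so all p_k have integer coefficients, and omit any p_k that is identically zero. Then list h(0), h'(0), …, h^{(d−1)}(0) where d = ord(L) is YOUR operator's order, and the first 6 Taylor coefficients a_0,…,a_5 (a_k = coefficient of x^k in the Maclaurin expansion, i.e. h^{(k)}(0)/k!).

L = 17 - 2·Dx + Dx^2  (order 2).
h: a_k = -24, -48, 156, 240, -101, -1222/5, …
ICs: h(0) = -24, h′(0) = -48.

f: a_k = 0, -8, 0, 64/3, 0, -256/15, …
g: a_k = 3, 3, 3/2, 1/2, 1/8, 1/40, …
L₀ := L_f ⊗_s L_g (sym. prod.), ord ≤ 2.
h=h₀': d/dx-closure on L₀ ⇒ L.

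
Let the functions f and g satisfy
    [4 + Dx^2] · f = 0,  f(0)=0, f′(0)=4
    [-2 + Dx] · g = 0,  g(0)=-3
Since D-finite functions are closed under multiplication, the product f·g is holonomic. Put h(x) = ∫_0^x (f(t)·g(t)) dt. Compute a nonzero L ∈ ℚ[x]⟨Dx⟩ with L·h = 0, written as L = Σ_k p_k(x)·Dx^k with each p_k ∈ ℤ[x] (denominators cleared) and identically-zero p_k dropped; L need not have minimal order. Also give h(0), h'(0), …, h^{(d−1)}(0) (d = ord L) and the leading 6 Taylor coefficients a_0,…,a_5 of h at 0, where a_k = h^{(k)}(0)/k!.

f: a_k = 0, 4, 0, -8/3, 0, 8/15, …
g: a_k = -3, -6, -6, -4, -2, -4/5, …
L₀ := L_f ⊗_s L_g (sym. prod.), ord ≤ 2.
h=∫₀ˣh₀: take L = L₀·Dx.
L = 8·Dx - 4·Dx^2 + Dx^3  (order 3).
h: a_k = 0, 0, -6, -8, -4, 0, …
ICs: h(0) = 0, h′(0) = 0, h′′(0) = -12.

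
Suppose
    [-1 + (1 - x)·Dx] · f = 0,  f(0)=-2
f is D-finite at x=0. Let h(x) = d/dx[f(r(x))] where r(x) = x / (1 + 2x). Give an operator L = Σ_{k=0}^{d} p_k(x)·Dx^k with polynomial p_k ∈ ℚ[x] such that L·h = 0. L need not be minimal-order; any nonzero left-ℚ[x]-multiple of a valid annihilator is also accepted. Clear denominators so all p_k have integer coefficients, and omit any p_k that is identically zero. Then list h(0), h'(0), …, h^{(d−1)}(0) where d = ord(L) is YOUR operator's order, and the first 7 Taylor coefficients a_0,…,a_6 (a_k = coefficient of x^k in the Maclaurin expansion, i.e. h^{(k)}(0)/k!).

f: a_k = -2, -2, -2, -2, -2, -2, -2, …
L₀ from L_f via x↦r, Dx↦r'^{-1}Dx.
h=h₀': d/dx-closure on L₀ ⇒ L.
L = -4 + (-2 - 2·x)·Dx  (order 1).
h: a_k = -2, 4, -6, 8, -10, 12, -14, …
ICs: h(0) = -2.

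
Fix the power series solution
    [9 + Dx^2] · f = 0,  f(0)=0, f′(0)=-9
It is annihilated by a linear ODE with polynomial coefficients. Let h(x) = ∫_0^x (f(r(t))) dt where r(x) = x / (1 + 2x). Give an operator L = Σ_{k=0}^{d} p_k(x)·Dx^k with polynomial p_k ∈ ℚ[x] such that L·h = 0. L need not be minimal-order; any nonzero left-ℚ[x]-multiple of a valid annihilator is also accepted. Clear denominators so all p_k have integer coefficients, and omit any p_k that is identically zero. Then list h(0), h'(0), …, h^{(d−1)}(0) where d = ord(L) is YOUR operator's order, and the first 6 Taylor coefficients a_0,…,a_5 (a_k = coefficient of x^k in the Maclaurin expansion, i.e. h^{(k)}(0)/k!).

L = 9·Dx + (4 + 24·x + 48·x^2 + 32·x^3)·Dx^2 + (1 + 8·x + 24·x^2 + 32·x^3 + 16·x^4)·Dx^3  (order 3).
h: a_k = 0, 0, -9/2, 6, -45/8, -9/5, …
ICs: h(0) = 0, h′(0) = 0, h′′(0) = -9.

f: a_k = 0, -9, 0, 27/2, 0, -243/40, …
Substitute x→r, Dx→(1/r')Dx; clear ⇒ L₀.
∫: right-multiply L₀ by Dx.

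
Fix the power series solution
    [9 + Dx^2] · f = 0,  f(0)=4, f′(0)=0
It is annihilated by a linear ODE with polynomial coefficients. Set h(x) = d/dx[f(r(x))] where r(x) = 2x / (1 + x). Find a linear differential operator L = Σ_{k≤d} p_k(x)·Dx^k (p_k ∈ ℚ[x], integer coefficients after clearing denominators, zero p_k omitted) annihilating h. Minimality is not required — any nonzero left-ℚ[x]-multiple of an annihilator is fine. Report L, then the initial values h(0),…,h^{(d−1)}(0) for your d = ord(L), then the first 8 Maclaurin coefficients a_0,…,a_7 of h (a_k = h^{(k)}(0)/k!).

f: a_k = 4, 0, -18, 0, 27/2, 0, -81/20, 0, …
Substitute x→r, Dx→(1/r')Dx; clear ⇒ L₀.
Differentiate: ansatz ord ≤ ord L₀ ⇒ L.
L = (42 + 12·x + 6·x^2) + (6 + 18·x + 18·x^2 + 6·x^3)·Dx + (1 + 4·x + 6·x^2 + 4·x^3 + x^4)·Dx^2  (order 2).
h: a_k = 0, -144, 432, 0, -2880, 46224/5, -81648/5, 99648/7, …
ICs: h(0) = 0, h′(0) = -144.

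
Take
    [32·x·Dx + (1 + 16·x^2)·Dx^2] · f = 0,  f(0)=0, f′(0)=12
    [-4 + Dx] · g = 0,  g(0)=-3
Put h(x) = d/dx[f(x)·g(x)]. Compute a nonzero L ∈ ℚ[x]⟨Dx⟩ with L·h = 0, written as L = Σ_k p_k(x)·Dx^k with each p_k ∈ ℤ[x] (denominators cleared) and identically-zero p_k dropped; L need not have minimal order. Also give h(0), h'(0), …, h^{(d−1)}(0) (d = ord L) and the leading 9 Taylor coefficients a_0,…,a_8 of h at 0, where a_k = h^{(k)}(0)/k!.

f: a_k = 0, 12, 0, -64, 0, 3072/5, 0, -49152/7, 0, …
g: a_k = -3, -12, -24, -32, -32, -128/5, -256/15, -1024/105, -512/105, …
f·g: L₀ = L_f ⊗_s L_g, ord ≤ 2·1.
Differentiate: ansatz ord ≤ ord L₀ ⇒ L.
L = (16 + 320·x - 768·x^2 + 1024·x^3) + (-96·x + 256·x^2 - 512·x^3)·Dx + (-1 + 4·x - 16·x^2 + 64·x^3)·Dx^2  (order 2).
h: a_k = -36, -288, -288, 1536, -3456, -33792, 285696/5, 3702784/7, -7071744/7, …
ICs: h(0) = -36, h′(0) = -288.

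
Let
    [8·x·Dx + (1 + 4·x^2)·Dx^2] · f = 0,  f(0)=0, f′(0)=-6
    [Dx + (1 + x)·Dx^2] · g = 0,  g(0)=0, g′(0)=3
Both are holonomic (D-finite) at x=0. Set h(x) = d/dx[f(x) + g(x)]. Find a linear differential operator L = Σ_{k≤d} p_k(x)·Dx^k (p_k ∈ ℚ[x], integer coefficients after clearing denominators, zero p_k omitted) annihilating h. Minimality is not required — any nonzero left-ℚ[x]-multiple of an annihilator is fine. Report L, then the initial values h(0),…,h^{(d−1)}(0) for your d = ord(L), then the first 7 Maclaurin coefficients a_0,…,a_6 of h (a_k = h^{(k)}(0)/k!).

L = (-8 - 24·x + 96·x^2 + 32·x^3) + (-10 - 16·x + 72·x^2 + 192·x^3 + 64·x^4)·Dx + (-1 + 7·x + 8·x^2 + 32·x^3 + 48·x^4 + 16·x^5)·Dx^2  (order 2).
h: a_k = -3, -3, 27, -3, -93, -3, 387, …
ICs: h(0) = -3, h′(0) = -3.

f: a_k = 0, -6, 0, 8, 0, -96/5, 0, …
g: a_k = 0, 3, -3/2, 1, -3/4, 3/5, -1/2, …
h₀=f+g: left-lcm gives L₀, ord ≤ 4.
Differentiate: ansatz ord ≤ ord L₀ ⇒ L.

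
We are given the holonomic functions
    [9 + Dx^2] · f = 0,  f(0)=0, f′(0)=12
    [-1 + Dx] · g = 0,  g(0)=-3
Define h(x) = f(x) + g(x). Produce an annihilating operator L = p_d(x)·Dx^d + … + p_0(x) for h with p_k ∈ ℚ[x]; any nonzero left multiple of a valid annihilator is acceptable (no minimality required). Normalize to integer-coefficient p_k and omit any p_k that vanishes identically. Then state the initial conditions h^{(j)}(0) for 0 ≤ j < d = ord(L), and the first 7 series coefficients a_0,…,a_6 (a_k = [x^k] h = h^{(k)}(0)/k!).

L = -9 + 9·Dx - Dx^2 + Dx^3  (order 3).
h: a_k = -3, 9, -3/2, -37/2, -1/8, 323/40, -1/240, …
ICs: h(0) = -3, h′(0) = 9, h′′(0) = -3.

f: a_k = 0, 12, 0, -18, 0, 81/10, 0, …
g: a_k = -3, -3, -3/2, -1/2, -1/8, -1/40, -1/240, …
L₀ := lclm(L_f,L_g); ord L₀ ≤ 2+1.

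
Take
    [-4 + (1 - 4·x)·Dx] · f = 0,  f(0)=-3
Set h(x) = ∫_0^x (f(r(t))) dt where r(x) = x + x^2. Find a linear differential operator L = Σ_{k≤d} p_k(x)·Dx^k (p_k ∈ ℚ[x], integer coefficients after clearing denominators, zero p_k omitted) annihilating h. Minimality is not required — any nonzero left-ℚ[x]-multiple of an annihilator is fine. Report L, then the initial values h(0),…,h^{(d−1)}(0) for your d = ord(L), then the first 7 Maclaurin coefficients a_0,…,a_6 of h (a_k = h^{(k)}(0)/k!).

f: a_k = -3, -12, -48, -192, -768, -3072, -12288, …
h₀=f(r): pull back L_f along r ⇒ L₀.
h=∫₀ˣh₀: take L = L₀·Dx.
L = (4 + 8·x)·Dx + (-1 + 4·x + 4·x^2)·Dx^2  (order 2).
h: a_k = 0, -3, -6, -20, -72, -1392/5, -1120, …
ICs: h(0) = 0, h′(0) = -3.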